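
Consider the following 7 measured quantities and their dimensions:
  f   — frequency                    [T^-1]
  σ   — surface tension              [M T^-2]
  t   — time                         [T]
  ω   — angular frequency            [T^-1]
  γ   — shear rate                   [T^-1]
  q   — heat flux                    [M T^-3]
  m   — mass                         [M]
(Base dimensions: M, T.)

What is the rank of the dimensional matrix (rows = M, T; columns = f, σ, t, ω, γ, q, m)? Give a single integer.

2

Exponent matrix [M,T] × [f,σ,t,ω,γ,q,m]:
  M: [ 0  1  0  0  0  1  1]
  T: [-1 -2  1 -1 -1 -3  0]
Echelon form has 2 nonzero rows (pivots: f,σ)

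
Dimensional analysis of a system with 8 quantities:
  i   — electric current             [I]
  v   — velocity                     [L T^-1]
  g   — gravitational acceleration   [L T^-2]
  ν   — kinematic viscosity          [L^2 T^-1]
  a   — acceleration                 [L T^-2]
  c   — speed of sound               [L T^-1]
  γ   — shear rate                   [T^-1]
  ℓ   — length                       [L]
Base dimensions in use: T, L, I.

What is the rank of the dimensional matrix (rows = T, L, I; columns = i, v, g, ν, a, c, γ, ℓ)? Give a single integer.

Exponent matrix [T,L,I] × [i,v,g,ν,a,c,γ,ℓ]:
  T: [ 0 -1 -2 -1 -2 -1 -1  0]
  L: [ 0  1  1  2  1  1  0  1]
  I: [ 1  0  0  0  0  0  0  0]
Echelon form has 3 nonzero rows (pivots: i,v,g)

3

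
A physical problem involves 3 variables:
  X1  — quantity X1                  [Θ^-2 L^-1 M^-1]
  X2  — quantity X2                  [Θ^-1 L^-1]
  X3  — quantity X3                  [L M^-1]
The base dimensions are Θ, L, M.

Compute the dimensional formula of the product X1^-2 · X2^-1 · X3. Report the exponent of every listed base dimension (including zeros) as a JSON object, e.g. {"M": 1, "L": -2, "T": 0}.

{"Θ": 5, "L": 4, "M": 1}

Exponent matrix [Θ,L,M] × [X1,X2,X3]:
  Θ: [-2 -1  0]
  L: [-1 -1  1]
  M: [-1  0 -1]
  [Θ]: (-2)·-2+(-1)·-1+(1)·0 = 5
  [L]: (-2)·-1+(-1)·-1+(1)·1 = 4
  [M]: (-2)·-1+(-1)·0+(1)·-1 = 1
⇒ Θ^5 L^4 M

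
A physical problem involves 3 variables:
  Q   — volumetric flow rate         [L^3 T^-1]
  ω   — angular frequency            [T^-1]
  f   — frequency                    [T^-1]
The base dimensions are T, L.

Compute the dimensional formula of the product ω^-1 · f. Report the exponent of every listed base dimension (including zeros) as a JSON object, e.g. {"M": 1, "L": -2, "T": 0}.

Dimensional matrix (T×L by Q×ω×f):
  T: [-1 -1 -1]
  L: [ 3  0  0]
  [T]: (-1)·-1+(1)·-1 = 0
  [L]: (-1)·0+(1)·0 = 0
⇒ 1 (dimensionless)

{"T": 0, "L": 0}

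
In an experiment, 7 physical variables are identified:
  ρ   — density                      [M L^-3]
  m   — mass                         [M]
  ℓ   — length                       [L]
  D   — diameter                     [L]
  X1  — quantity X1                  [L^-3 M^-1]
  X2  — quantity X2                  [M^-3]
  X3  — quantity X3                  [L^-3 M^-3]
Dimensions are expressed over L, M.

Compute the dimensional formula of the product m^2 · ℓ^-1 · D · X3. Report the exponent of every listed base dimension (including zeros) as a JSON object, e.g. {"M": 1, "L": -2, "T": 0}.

{"L": -3, "M": -1}

Write exponents as rows L,M / cols ρ,m,ℓ,D,X1,X2,X3:
  L: [-3  0  1  1 -3  0 -3]
  M: [ 1  1  0  0 -1 -3 -3]
  [L]: (2)·0+(-1)·1+(1)·1+(1)·-3 = -3
  [M]: (2)·1+(-1)·0+(1)·0+(1)·-3 = -1
⇒ L^-3 M^-1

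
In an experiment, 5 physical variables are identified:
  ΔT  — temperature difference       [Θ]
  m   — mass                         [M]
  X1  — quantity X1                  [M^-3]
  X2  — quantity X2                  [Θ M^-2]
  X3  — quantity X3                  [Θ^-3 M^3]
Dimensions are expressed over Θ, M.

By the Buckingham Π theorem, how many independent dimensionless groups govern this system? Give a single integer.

Write exponents as rows Θ,M / cols ΔT,m,X1,X2,X3:
  Θ: [ 1  0  0  1 -3]
  M: [ 0  1 -3 -2  3]
Row reduction gives pivot columns ΔT,m; rank = 2
5 vars − rank 2 = 3 Π groups

3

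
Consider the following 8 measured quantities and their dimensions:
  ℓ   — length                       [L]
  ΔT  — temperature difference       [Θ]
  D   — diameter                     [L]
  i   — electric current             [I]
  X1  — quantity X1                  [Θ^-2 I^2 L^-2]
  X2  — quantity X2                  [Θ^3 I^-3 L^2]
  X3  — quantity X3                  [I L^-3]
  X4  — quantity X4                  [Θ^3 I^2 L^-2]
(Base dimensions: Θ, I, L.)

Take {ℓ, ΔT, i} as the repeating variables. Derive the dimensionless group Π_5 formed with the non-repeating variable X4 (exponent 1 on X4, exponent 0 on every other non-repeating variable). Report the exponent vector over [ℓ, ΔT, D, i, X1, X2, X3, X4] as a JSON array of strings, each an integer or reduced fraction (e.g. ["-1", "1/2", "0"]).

Dimensional matrix (Θ×I×L by ℓ×ΔT×D×i×X1×X2×X3×X4):
  Θ: [ 0  1  0  0 -2  3  0  3]
  I: [ 0  0  0  1  2 -3  1  2]
  L: [ 1  0  1  0 -2  2 -3 -2]
RREF → pivots at {ℓ,ΔT,i} ⇒ r = 3
Repeat: ℓ,ΔT,i; free: D,X1,X2,X3,X4
RREF:
  r0: [   1    0    1    0   -2    2   -3   -2]
  r1: [   0    1    0    0   -2    3    0    3]
  r2: [   0    0    0    1    2   -3    1    2]
Fix exponent of X4 at 1, D at 0, X1 at 0, X2 at 0, X3 at 0; solve each RREF row for its pivot's exponent:
  r0: exp(ℓ) + (-2)·1 = 0 ⇒ exp(ℓ) = 2
  r1: exp(ΔT) + (3)·1 = 0 ⇒ exp(ΔT) = -3
  r2: exp(i) + (2)·1 = 0 ⇒ exp(i) = -2
Π_5 = ℓ^2 · ΔT^-3 · i^-2 · X4

["2", "-3", "0", "-2", "0", "0", "0", "1"]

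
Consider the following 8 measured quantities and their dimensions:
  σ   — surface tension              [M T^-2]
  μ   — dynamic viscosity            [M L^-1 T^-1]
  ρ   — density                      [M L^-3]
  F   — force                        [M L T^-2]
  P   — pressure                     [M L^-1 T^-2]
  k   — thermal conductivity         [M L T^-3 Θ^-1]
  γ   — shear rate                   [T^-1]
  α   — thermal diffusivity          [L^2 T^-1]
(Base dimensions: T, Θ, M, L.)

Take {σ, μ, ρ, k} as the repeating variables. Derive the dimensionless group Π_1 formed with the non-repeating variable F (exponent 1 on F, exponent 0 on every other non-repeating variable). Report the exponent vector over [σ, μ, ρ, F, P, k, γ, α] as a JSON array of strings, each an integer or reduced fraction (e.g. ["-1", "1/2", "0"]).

["0", "-2", "1", "1", "0", "0", "0", "0"]

Dimensional matrix (T×Θ×M×L by σ×μ×ρ×F×P×k×γ×α):
  T: [-2 -1  0 -2 -2 -3 -1 -1]
  Θ: [ 0  0  0  0  0 -1  0  0]
  M: [ 1  1  1  1  1  1  0  0]
  L: [ 0 -1 -3  1 -1  1  0  2]
RREF → pivots at {σ,μ,ρ,k} ⇒ r = 4
Pivot set = {σ,μ,ρ,k}, free = {F,P,γ,α}
RREF:
  r0: [   1    0    0    0    2    0    2    0]
  r1: [   0    1    0    2   -2    0   -3    1]
  r2: [   0    0    1   -1    1    0    1   -1]
  r3: [   0    0    0    0    0    1    0    0]
Fix exponent of F at 1, P at 0, γ at 0, α at 0; solve each RREF row for its pivot's exponent:
  r0: exp(σ) + (0)·1 = 0 ⇒ exp(σ) = 0
  r1: exp(μ) + (2)·1 = 0 ⇒ exp(μ) = -2
  r2: exp(ρ) + (-1)·1 = 0 ⇒ exp(ρ) = 1
  r3: exp(k) + (0)·1 = 0 ⇒ exp(k) = 0
Π_1 = μ^-2 · ρ · F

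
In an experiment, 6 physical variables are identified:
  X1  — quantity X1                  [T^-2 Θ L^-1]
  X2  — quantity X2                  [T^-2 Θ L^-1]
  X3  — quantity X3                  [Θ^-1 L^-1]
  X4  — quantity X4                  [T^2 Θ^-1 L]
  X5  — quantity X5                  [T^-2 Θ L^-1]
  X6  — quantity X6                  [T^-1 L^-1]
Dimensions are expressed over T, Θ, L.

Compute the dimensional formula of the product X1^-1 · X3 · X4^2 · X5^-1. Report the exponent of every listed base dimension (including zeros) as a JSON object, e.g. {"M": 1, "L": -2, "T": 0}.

Write exponents as rows T,Θ,L / cols X1,X2,X3,X4,X5,X6:
  T: [-2 -2  0  2 -2 -1]
  Θ: [ 1  1 -1 -1  1  0]
  L: [-1 -1 -1  1 -1 -1]
  [T]: (-1)·-2+(1)·0+(2)·2+(-1)·-2 = 8
  [Θ]: (-1)·1+(1)·-1+(2)·-1+(-1)·1 = -5
  [L]: (-1)·-1+(1)·-1+(2)·1+(-1)·-1 = 3
⇒ T^8 Θ^-5 L^3

{"T": 8, "Θ": -5, "L": 3}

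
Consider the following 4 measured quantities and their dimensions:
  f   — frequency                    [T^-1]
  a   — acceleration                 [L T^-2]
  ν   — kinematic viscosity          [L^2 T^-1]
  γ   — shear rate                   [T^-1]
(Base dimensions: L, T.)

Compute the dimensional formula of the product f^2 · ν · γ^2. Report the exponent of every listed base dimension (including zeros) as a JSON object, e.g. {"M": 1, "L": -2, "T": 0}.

{"L": 2, "T": -5}

Dimensional matrix (L×T by f×a×ν×γ):
  L: [ 0  1  2  0]
  T: [-1 -2 -1 -1]
  [L]: (2)·0+(1)·2+(2)·0 = 2
  [T]: (2)·-1+(1)·-1+(2)·-1 = -5
⇒ L^2 T^-5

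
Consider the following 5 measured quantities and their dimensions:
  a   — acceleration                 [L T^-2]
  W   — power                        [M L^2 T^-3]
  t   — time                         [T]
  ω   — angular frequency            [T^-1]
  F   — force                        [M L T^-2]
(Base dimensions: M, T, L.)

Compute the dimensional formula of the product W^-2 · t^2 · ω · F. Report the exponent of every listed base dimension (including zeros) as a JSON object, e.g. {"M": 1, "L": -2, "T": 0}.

Dimensional matrix (M×T×L by a×W×t×ω×F):
  M: [ 0  1  0  0  1]
  T: [-2 -3  1 -1 -2]
  L: [ 1  2  0  0  1]
  [M]: (-2)·1+(2)·0+(1)·0+(1)·1 = -1
  [T]: (-2)·-3+(2)·1+(1)·-1+(1)·-2 = 5
  [L]: (-2)·2+(2)·0+(1)·0+(1)·1 = -3
⇒ M^-1 T^5 L^-3

{"M": -1, "T": 5, "L": -3}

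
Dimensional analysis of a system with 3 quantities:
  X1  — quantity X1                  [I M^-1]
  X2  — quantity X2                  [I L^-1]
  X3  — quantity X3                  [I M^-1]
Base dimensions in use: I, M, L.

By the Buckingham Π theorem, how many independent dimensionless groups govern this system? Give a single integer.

Exponent matrix [I,M,L] × [X1,X2,X3]:
  I: [ 1  1  1]
  M: [-1  0 -1]
  L: [ 0 -1  0]
Row reduction gives pivot columns X1,X2; rank = 2
Π count = n − r = 3 − 2 = 1

1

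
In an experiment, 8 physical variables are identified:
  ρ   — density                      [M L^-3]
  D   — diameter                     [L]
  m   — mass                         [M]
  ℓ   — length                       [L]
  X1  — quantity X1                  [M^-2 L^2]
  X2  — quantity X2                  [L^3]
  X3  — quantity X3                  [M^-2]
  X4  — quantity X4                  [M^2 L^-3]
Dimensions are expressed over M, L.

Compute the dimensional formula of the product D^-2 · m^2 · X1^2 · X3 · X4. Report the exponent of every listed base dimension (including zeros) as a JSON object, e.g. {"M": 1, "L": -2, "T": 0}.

{"M": -2, "L": -1}

Exponent matrix [M,L] × [ρ,D,m,ℓ,X1,X2,X3,X4]:
  M: [ 1  0  1  0 -2  0 -2  2]
  L: [-3  1  0  1  2  3  0 -3]
  [M]: (-2)·0+(2)·1+(2)·-2+(1)·-2+(1)·2 = -2
  [L]: (-2)·1+(2)·0+(2)·2+(1)·0+(1)·-3 = -1
⇒ M^-2 L^-1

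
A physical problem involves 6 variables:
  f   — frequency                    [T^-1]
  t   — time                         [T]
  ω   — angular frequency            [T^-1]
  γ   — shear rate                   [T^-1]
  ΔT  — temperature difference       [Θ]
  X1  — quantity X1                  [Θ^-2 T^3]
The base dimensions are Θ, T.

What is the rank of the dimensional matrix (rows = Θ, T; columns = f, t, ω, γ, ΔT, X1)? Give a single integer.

Exponent matrix [Θ,T] × [f,t,ω,γ,ΔT,X1]:
  Θ: [ 0  0  0  0  1 -2]
  T: [-1  1 -1 -1  0  3]
RREF → pivots at {f,ΔT} ⇒ r = 2

2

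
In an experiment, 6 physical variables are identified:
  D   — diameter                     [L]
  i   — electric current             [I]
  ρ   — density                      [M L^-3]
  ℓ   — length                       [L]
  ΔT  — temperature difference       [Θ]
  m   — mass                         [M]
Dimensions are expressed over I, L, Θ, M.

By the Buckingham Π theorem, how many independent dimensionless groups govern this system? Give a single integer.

Exponent matrix [I,L,Θ,M] × [D,i,ρ,ℓ,ΔT,m]:
  I: [ 0  1  0  0  0  0]
  L: [ 1  0 -3  1  0  0]
  Θ: [ 0  0  0  0  1  0]
  M: [ 0  0  1  0  0  1]
RREF → pivots at {D,i,ρ,ΔT} ⇒ r = 4
n=6, r=4 ⇒ 2 dimensionless groups

2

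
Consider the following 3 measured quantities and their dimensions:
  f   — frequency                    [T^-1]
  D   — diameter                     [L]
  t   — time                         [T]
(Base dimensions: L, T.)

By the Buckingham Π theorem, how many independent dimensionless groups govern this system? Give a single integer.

1

Dimensional matrix (L×T by f×D×t):
  L: [ 0  1  0]
  T: [-1  0  1]
RREF → pivots at {f,D} ⇒ r = 2
n=3, r=2 ⇒ 1 dimensionless group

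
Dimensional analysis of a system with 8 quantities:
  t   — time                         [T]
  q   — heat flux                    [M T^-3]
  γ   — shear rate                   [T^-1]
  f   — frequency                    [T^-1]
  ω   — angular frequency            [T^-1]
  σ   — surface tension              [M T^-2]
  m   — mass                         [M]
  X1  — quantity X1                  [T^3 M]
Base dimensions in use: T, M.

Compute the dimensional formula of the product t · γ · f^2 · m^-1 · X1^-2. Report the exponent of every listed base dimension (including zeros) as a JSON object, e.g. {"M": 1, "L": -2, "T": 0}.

{"T": -8, "M": -3}

Write exponents as rows T,M / cols t,q,γ,f,ω,σ,m,X1:
  T: [ 1 -3 -1 -1 -1 -2  0  3]
  M: [ 0  1  0  0  0  1  1  1]
  [T]: (1)·1+(1)·-1+(2)·-1+(-1)·0+(-2)·3 = -8
  [M]: (1)·0+(1)·0+(2)·0+(-1)·1+(-2)·1 = -3
⇒ T^-8 M^-3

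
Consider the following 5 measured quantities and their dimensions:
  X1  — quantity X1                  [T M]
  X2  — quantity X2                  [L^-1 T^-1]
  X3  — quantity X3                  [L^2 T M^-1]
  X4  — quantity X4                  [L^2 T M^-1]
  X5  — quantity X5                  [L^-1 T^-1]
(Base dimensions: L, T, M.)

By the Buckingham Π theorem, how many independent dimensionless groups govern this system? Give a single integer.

Exponent matrix [L,T,M] × [X1,X2,X3,X4,X5]:
  L: [ 0 -1  2  2 -1]
  T: [ 1 -1  1  1 -1]
  M: [ 1  0 -1 -1  0]
RREF → pivots at {X1,X2} ⇒ r = 2
Π count = n − r = 5 − 2 = 3

3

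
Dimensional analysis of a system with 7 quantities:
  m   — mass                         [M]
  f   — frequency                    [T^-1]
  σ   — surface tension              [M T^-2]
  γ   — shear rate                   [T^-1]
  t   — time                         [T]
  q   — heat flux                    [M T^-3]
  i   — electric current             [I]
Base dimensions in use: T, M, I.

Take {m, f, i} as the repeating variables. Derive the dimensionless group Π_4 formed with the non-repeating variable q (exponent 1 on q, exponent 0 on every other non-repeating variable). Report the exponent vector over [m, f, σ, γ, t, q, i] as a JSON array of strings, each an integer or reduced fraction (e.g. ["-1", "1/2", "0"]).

["-1", "-3", "0", "0", "0", "1", "0"]

Dimensional matrix (T×M×I by m×f×σ×γ×t×q×i):
  T: [ 0 -1 -2 -1  1 -3  0]
  M: [ 1  0  1  0  0  1  0]
  I: [ 0  0  0  0  0  0  1]
Row reduction gives pivot columns m,f,i; rank = 3
Pivot set = {m,f,i}, free = {σ,γ,t,q}
RREF:
  r0: [   1    0    1    0    0    1    0]
  r1: [   0    1    2    1   -1    3    0]
  r2: [   0    0    0    0    0    0    1]
Fix exponent of q at 1, σ at 0, γ at 0, t at 0; solve each RREF row for its pivot's exponent:
  r0: exp(m) + (1)·1 = 0 ⇒ exp(m) = -1
  r1: exp(f) + (3)·1 = 0 ⇒ exp(f) = -3
  r2: exp(i) + (0)·1 = 0 ⇒ exp(i) = 0
Π_4 = m^-1 · f^-3 · q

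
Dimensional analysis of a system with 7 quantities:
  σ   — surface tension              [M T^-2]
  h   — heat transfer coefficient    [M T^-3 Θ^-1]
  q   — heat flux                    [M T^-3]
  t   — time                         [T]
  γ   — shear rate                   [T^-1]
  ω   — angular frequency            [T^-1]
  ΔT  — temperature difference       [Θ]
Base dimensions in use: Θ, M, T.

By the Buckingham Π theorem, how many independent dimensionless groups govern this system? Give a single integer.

4

Exponent matrix [Θ,M,T] × [σ,h,q,t,γ,ω,ΔT]:
  Θ: [ 0 -1  0  0  0  0  1]
  M: [ 1  1  1  0  0  0  0]
  T: [-2 -3 -3  1 -1 -1  0]
Echelon form has 3 nonzero rows (pivots: σ,h,q)
Π count = n − r = 7 − 3 = 4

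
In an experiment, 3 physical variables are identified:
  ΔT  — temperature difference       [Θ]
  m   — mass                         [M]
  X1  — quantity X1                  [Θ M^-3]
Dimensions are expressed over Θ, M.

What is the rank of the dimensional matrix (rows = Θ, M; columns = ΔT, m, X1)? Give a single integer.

Exponent matrix [Θ,M] × [ΔT,m,X1]:
  Θ: [ 1  0  1]
  M: [ 0  1 -3]
Row reduction gives pivot columns ΔT,m; rank = 2

2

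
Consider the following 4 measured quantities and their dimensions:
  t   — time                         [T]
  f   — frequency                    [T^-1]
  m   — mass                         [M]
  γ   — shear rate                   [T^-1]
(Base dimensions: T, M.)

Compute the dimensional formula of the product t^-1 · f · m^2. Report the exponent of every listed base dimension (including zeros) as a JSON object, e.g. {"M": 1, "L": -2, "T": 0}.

{"T": -2, "M": 2}

Exponent matrix [T,M] × [t,f,m,γ]:
  T: [ 1 -1  0 -1]
  M: [ 0  0  1  0]
  [T]: (-1)·1+(1)·-1+(2)·0 = -2
  [M]: (-1)·0+(1)·0+(2)·1 = 2
⇒ T^-2 M^2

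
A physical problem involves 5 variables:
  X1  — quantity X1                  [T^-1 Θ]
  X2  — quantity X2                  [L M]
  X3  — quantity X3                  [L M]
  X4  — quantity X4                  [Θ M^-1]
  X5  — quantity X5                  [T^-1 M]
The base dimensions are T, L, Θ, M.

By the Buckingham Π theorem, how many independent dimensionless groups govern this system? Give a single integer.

2

Write exponents as rows T,L,Θ,M / cols X1,X2,X3,X4,X5:
  T: [-1  0  0  0 -1]
  L: [ 0  1  1  0  0]
  Θ: [ 1  0  0  1  0]
  M: [ 0  1  1 -1  1]
Echelon form has 3 nonzero rows (pivots: X1,X2,X4)
Π count = n − r = 5 − 3 = 2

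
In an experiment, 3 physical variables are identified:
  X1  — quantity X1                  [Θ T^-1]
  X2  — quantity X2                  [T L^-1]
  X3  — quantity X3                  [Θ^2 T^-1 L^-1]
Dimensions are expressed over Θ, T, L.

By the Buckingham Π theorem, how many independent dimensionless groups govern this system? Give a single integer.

Write exponents as rows Θ,T,L / cols X1,X2,X3:
  Θ: [ 1  0  2]
  T: [-1  1 -1]
  L: [ 0 -1 -1]
RREF → pivots at {X1,X2} ⇒ r = 2
Π count = n − r = 3 − 2 = 1

1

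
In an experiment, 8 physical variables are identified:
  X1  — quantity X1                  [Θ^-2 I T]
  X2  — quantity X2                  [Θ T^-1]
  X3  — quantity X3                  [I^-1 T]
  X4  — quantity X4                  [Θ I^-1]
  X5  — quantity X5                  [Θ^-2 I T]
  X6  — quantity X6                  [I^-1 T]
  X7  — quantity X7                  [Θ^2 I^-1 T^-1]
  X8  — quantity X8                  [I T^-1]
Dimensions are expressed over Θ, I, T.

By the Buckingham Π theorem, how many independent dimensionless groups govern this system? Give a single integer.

Write exponents as rows Θ,I,T / cols X1,X2,X3,X4,X5,X6,X7,X8:
  Θ: [-2  1  0  1 -2  0  2  0]
  I: [ 1  0 -1 -1  1 -1 -1  1]
  T: [ 1 -1  1  0  1  1 -1 -1]
Echelon form has 2 nonzero rows (pivots: X1,X2)
Π count = n − r = 8 − 2 = 6

6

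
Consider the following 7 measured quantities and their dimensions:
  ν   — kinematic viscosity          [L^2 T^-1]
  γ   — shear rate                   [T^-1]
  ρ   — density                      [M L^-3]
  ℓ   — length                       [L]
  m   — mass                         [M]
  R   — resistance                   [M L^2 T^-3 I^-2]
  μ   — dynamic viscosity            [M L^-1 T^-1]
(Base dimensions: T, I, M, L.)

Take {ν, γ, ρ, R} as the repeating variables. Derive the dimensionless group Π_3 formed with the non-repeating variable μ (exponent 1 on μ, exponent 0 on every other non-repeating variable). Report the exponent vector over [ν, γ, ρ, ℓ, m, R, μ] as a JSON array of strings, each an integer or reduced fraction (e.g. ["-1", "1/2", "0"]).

["-1", "0", "-1", "0", "0", "0", "1"]

Write exponents as rows T,I,M,L / cols ν,γ,ρ,ℓ,m,R,μ:
  T: [-1 -1  0  0  0 -3 -1]
  I: [ 0  0  0  0  0 -2  0]
  M: [ 0  0  1  0  1  1  1]
  L: [ 2  0 -3  1  0  2 -1]
Row reduction gives pivot columns ν,γ,ρ,R; rank = 4
Repeat: ν,γ,ρ,R; free: ℓ,m,μ
RREF:
  r0: [   1    0    0  1/2  3/2    0    1]
  r1: [   0    1    0 -1/2 -3/2    0    0]
  r2: [   0    0    1    0    1    0    1]
  r3: [   0    0    0    0    0    1    0]
Fix exponent of μ at 1, ℓ at 0, m at 0; solve each RREF row for its pivot's exponent:
  r0: exp(ν) + (1)·1 = 0 ⇒ exp(ν) = -1
  r1: exp(γ) + (0)·1 = 0 ⇒ exp(γ) = 0
  r2: exp(ρ) + (1)·1 = 0 ⇒ exp(ρ) = -1
  r3: exp(R) + (0)·1 = 0 ⇒ exp(R) = 0
Π_3 = ν^-1 · ρ^-1 · μ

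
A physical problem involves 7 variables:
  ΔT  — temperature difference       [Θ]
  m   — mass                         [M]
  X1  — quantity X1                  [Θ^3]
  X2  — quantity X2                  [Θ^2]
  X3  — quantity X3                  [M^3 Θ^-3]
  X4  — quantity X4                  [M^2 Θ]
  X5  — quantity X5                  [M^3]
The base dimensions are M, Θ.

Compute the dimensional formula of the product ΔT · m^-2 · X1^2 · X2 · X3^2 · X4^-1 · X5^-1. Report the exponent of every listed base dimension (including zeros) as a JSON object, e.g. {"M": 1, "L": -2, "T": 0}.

{"M": -1, "Θ": 2}

Write exponents as rows M,Θ / cols ΔT,m,X1,X2,X3,X4,X5:
  M: [ 0  1  0  0  3  2  3]
  Θ: [ 1  0  3  2 -3  1  0]
  [M]: (1)·0+(-2)·1+(2)·0+(1)·0+(2)·3+(-1)·2+(-1)·3 = -1
  [Θ]: (1)·1+(-2)·0+(2)·3+(1)·2+(2)·-3+(-1)·1+(-1)·0 = 2
⇒ M^-1 Θ^2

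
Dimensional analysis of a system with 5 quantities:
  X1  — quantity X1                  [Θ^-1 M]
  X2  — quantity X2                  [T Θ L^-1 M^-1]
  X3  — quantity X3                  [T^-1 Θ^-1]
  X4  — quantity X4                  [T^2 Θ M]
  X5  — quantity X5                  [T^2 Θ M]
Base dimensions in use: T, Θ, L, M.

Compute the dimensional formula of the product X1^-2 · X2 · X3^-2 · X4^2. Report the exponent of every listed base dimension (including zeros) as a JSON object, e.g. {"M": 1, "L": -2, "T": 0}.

{"T": 7, "Θ": 7, "L": -1, "M": -1}

Exponent matrix [T,Θ,L,M] × [X1,X2,X3,X4,X5]:
  T: [ 0  1 -1  2  2]
  Θ: [-1  1 -1  1  1]
  L: [ 0 -1  0  0  0]
  M: [ 1 -1  0  1  1]
  [T]: (-2)·0+(1)·1+(-2)·-1+(2)·2 = 7
  [Θ]: (-2)·-1+(1)·1+(-2)·-1+(2)·1 = 7
  [L]: (-2)·0+(1)·-1+(-2)·0+(2)·0 = -1
  [M]: (-2)·1+(1)·-1+(-2)·0+(2)·1 = -1
⇒ T^7 Θ^7 L^-1 M^-1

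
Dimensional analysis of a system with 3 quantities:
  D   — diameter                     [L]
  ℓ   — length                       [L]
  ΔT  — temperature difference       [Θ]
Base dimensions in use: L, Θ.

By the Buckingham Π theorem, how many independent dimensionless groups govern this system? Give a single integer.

1

Dimensional matrix (L×Θ by D×ℓ×ΔT):
  L: [ 1  1  0]
  Θ: [ 0  0  1]
Row reduction gives pivot columns D,ΔT; rank = 2
n=3, r=2 ⇒ 1 dimensionless group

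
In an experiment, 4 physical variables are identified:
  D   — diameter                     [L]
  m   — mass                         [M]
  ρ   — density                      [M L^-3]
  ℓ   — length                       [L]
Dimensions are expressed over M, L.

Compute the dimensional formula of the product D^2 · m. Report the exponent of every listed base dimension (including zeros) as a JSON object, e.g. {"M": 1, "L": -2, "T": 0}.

Dimensional matrix (M×L by D×m×ρ×ℓ):
  M: [ 0  1  1  0]
  L: [ 1  0 -3  1]
  [M]: (2)·0+(1)·1 = 1
  [L]: (2)·1+(1)·0 = 2
⇒ M L^2

{"M": 1, "L": 2}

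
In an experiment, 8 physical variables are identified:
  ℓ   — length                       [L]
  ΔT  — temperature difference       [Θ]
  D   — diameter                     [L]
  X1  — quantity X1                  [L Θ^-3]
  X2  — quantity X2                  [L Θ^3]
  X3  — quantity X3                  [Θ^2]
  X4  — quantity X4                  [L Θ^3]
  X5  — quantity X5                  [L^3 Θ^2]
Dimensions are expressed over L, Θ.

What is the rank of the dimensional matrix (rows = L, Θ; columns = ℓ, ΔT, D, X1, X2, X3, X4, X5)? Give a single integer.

2

Dimensional matrix (L×Θ by ℓ×ΔT×D×X1×X2×X3×X4×X5):
  L: [ 1  0  1  1  1  0  1  3]
  Θ: [ 0  1  0 -3  3  2  3  2]
Echelon form has 2 nonzero rows (pivots: ℓ,ΔT)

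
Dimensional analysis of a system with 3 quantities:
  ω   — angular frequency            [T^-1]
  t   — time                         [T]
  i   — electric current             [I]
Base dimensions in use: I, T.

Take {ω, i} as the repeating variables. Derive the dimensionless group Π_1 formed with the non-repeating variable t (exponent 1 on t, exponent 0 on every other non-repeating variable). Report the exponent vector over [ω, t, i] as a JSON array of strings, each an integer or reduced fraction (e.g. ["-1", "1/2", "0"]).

Write exponents as rows I,T / cols ω,t,i:
  I: [ 0  0  1]
  T: [-1  1  0]
RREF → pivots at {ω,i} ⇒ r = 2
Pivot set = {ω,i}, free = {t}
RREF:
  r0: [   1   -1    0]
  r1: [   0    0    1]
Fix exponent of t at 1; solve each RREF row for its pivot's exponent:
  r0: exp(ω) + (-1)·1 = 0 ⇒ exp(ω) = 1
  r1: exp(i) + (0)·1 = 0 ⇒ exp(i) = 0
Π_1 = ω · t

["1", "1", "0"]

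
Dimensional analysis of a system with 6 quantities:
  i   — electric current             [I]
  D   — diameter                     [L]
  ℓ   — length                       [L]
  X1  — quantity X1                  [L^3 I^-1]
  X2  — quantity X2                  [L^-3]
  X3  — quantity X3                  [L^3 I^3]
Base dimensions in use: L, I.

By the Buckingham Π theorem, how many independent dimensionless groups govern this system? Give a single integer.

Dimensional matrix (L×I by i×D×ℓ×X1×X2×X3):
  L: [ 0  1  1  3 -3  3]
  I: [ 1  0  0 -1  0  3]
RREF → pivots at {i,D} ⇒ r = 2
n=6, r=2 ⇒ 4 dimensionless groups

4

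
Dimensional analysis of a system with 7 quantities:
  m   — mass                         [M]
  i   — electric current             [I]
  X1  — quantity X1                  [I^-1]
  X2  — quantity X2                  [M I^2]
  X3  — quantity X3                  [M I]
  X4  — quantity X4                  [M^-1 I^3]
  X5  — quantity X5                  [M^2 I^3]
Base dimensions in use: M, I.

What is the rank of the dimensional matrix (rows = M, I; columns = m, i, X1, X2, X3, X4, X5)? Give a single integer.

Dimensional matrix (M×I by m×i×X1×X2×X3×X4×X5):
  M: [ 1  0  0  1  1 -1  2]
  I: [ 0  1 -1  2  1  3  3]
Row reduction gives pivot columns m,i; rank = 2

2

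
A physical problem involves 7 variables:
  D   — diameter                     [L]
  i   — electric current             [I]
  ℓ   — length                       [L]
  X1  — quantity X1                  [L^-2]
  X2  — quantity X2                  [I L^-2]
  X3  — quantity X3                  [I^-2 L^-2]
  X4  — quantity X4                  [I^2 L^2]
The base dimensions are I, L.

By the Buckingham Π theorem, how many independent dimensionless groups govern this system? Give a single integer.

5

Exponent matrix [I,L] × [D,i,ℓ,X1,X2,X3,X4]:
  I: [ 0  1  0  0  1 -2  2]
  L: [ 1  0  1 -2 -2 -2  2]
Echelon form has 2 nonzero rows (pivots: D,i)
7 vars − rank 2 = 5 Π groups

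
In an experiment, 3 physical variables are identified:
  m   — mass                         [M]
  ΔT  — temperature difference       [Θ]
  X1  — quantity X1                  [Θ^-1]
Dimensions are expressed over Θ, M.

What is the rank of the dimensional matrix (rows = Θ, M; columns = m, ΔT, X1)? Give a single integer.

2

Exponent matrix [Θ,M] × [m,ΔT,X1]:
  Θ: [ 0  1 -1]
  M: [ 1  0  0]
Echelon form has 2 nonzero rows (pivots: m,ΔT)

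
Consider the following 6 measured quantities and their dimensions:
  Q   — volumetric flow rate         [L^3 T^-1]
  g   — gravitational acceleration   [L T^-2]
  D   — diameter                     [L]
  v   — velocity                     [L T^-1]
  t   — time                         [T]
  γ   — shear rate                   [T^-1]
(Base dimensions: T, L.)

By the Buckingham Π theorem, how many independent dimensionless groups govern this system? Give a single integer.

4

Dimensional matrix (T×L by Q×g×D×v×t×γ):
  T: [-1 -2  0 -1  1 -1]
  L: [ 3  1  1  1  0  0]
Echelon form has 2 nonzero rows (pivots: Q,g)
Π count = n − r = 6 − 2 = 4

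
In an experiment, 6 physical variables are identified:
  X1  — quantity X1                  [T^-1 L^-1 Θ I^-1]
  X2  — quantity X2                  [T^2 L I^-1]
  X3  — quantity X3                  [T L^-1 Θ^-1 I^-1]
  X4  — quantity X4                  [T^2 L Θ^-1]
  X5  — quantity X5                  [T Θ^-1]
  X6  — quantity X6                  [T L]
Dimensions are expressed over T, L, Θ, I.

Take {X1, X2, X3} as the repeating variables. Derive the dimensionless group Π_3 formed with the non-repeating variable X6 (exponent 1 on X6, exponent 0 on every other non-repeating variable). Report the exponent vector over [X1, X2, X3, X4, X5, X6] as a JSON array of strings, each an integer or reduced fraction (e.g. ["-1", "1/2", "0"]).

["1/4", "-1/2", "1/4", "0", "0", "1"]

Exponent matrix [T,L,Θ,I] × [X1,X2,X3,X4,X5,X6]:
  T: [-1  2  1  2  1  1]
  L: [-1  1 -1  1  0  1]
  Θ: [ 1  0 -1 -1 -1  0]
  I: [-1 -1 -1  0  0  0]
Row reduction gives pivot columns X1,X2,X3; rank = 3
Repeat: X1,X2,X3; free: X4,X5,X6
RREF:
  r0: [   1    0    0 -3/4 -1/2 -1/4]
  r1: [   0    1    0  1/2    0  1/2]
  r2: [   0    0    1  1/4  1/2 -1/4]
  r3: [   0    0    0    0    0    0]
Fix exponent of X6 at 1, X4 at 0, X5 at 0; solve each RREF row for its pivot's exponent:
  r0: exp(X1) + (-1/4)·1 = 0 ⇒ exp(X1) = 1/4
  r1: exp(X2) + (1/2)·1 = 0 ⇒ exp(X2) = -1/2
  r2: exp(X3) + (-1/4)·1 = 0 ⇒ exp(X3) = 1/4
Π_3 = X1^(1/4) · X2^(-1/2) · X3^(1/4) · X6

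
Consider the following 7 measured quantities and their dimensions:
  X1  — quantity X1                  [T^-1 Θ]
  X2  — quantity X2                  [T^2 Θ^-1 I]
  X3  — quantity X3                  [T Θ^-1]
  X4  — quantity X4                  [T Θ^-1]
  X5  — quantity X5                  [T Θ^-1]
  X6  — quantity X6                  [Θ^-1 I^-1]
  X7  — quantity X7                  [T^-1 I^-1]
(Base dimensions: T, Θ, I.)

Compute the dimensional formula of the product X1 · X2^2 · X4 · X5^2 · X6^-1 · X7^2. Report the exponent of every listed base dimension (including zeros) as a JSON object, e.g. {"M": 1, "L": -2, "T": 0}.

{"T": 4, "Θ": -3, "I": 1}

Dimensional matrix (T×Θ×I by X1×X2×X3×X4×X5×X6×X7):
  T: [-1  2  1  1  1  0 -1]
  Θ: [ 1 -1 -1 -1 -1 -1  0]
  I: [ 0  1  0  0  0 -1 -1]
  [T]: (1)·-1+(2)·2+(1)·1+(2)·1+(-1)·0+(2)·-1 = 4
  [Θ]: (1)·1+(2)·-1+(1)·-1+(2)·-1+(-1)·-1+(2)·0 = -3
  [I]: (1)·0+(2)·1+(1)·0+(2)·0+(-1)·-1+(2)·-1 = 1
⇒ T^4 Θ^-3 I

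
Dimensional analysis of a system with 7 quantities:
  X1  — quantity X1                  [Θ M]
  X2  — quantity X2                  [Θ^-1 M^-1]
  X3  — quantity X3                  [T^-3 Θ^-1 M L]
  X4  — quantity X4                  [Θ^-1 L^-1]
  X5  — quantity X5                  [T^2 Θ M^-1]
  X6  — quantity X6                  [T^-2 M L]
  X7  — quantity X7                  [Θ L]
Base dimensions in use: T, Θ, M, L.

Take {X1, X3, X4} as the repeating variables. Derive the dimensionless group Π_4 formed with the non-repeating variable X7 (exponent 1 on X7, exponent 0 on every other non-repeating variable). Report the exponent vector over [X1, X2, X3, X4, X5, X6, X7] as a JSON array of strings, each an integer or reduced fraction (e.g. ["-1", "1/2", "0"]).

["0", "0", "0", "1", "0", "0", "1"]

Dimensional matrix (T×Θ×M×L by X1×X2×X3×X4×X5×X6×X7):
  T: [ 0  0 -3  0  2 -2  0]
  Θ: [ 1 -1 -1 -1  1  0  1]
  M: [ 1 -1  1  0 -1  1  0]
  L: [ 0  0  1 -1  0  1  1]
Echelon form has 3 nonzero rows (pivots: X1,X3,X4)
Repeat: X1,X3,X4; free: X2,X5,X6,X7
RREF:
  r0: [   1   -1    0    0 -1/3  1/3    0]
  r1: [   0    0    1    0 -2/3  2/3    0]
  r2: [   0    0    0    1 -2/3 -1/3   -1]
  r3: [   0    0    0    0    0    0    0]
Fix exponent of X7 at 1, X2 at 0, X5 at 0, X6 at 0; solve each RREF row for its pivot's exponent:
  r0: exp(X1) + (0)·1 = 0 ⇒ exp(X1) = 0
  r1: exp(X3) + (0)·1 = 0 ⇒ exp(X3) = 0
  r2: exp(X4) + (-1)·1 = 0 ⇒ exp(X4) = 1
Π_4 = X4 · X7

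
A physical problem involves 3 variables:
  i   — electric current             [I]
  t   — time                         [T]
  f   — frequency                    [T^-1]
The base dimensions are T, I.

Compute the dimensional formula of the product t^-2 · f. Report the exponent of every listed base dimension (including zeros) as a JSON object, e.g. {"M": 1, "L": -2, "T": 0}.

Write exponents as rows T,I / cols i,t,f:
  T: [ 0  1 -1]
  I: [ 1  0  0]
  [T]: (-2)·1+(1)·-1 = -3
  [I]: (-2)·0+(1)·0 = 0
⇒ T^-3

{"T": -3, "I": 0}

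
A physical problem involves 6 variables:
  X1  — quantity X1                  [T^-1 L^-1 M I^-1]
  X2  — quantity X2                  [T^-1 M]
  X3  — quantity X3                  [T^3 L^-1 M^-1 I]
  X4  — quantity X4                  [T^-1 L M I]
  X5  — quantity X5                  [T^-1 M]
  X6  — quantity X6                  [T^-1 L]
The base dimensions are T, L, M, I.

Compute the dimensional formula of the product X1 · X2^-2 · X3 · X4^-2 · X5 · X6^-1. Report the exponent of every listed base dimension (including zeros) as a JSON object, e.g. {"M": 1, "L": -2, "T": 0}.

{"T": 6, "L": -5, "M": -3, "I": -2}

Exponent matrix [T,L,M,I] × [X1,X2,X3,X4,X5,X6]:
  T: [-1 -1  3 -1 -1 -1]
  L: [-1  0 -1  1  0  1]
  M: [ 1  1 -1  1  1  0]
  I: [-1  0  1  1  0  0]
  [T]: (1)·-1+(-2)·-1+(1)·3+(-2)·-1+(1)·-1+(-1)·-1 = 6
  [L]: (1)·-1+(-2)·0+(1)·-1+(-2)·1+(1)·0+(-1)·1 = -5
  [M]: (1)·1+(-2)·1+(1)·-1+(-2)·1+(1)·1+(-1)·0 = -3
  [I]: (1)·-1+(-2)·0+(1)·1+(-2)·1+(1)·0+(-1)·0 = -2
⇒ T^6 L^-5 M^-3 I^-2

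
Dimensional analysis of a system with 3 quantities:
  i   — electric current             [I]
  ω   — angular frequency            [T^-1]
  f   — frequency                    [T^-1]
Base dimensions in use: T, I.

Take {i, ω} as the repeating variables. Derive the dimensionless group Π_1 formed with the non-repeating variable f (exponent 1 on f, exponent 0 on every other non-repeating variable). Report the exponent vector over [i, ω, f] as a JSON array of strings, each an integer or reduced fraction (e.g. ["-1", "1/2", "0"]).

Exponent matrix [T,I] × [i,ω,f]:
  T: [ 0 -1 -1]
  I: [ 1  0  0]
Echelon form has 2 nonzero rows (pivots: i,ω)
Pivot set = {i,ω}, free = {f}
RREF:
  r0: [   1    0    0]
  r1: [   0    1    1]
Fix exponent of f at 1; solve each RREF row for its pivot's exponent:
  r0: exp(i) + (0)·1 = 0 ⇒ exp(i) = 0
  r1: exp(ω) + (1)·1 = 0 ⇒ exp(ω) = -1
Π_1 = ω^-1 · f

["0", "-1", "1"]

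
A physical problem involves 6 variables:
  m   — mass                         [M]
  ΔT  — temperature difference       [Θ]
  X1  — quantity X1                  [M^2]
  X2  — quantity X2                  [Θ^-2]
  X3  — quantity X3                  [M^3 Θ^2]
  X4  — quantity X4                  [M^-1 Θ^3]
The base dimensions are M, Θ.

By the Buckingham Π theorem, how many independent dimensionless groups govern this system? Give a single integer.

4

Dimensional matrix (M×Θ by m×ΔT×X1×X2×X3×X4):
  M: [ 1  0  2  0  3 -1]
  Θ: [ 0  1  0 -2  2  3]
Echelon form has 2 nonzero rows (pivots: m,ΔT)
6 vars − rank 2 = 4 Π groups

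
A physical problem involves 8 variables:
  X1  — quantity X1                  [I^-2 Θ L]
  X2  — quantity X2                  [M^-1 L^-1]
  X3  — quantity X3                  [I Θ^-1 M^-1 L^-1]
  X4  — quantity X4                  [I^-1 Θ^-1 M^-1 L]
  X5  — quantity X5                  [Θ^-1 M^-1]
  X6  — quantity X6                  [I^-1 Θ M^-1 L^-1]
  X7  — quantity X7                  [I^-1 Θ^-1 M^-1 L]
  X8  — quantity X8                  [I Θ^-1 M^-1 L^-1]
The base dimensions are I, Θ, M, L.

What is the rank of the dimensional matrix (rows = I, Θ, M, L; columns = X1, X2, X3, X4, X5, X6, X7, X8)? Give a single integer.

3

Write exponents as rows I,Θ,M,L / cols X1,X2,X3,X4,X5,X6,X7,X8:
  I: [-2  0  1 -1  0 -1 -1  1]
  Θ: [ 1  0 -1 -1 -1  1 -1 -1]
  M: [ 0 -1 -1 -1 -1 -1 -1 -1]
  L: [ 1 -1 -1  1  0 -1  1 -1]
Echelon form has 3 nonzero rows (pivots: X1,X2,X3)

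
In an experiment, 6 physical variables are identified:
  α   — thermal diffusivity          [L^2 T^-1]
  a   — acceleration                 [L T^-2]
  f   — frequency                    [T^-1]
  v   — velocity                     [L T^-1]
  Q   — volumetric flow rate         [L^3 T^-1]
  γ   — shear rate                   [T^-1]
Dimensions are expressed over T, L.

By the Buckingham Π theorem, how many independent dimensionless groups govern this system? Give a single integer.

Write exponents as rows T,L / cols α,a,f,v,Q,γ:
  T: [-1 -2 -1 -1 -1 -1]
  L: [ 2  1  0  1  3  0]
Row reduction gives pivot columns α,a; rank = 2
6 vars − rank 2 = 4 Π groups

4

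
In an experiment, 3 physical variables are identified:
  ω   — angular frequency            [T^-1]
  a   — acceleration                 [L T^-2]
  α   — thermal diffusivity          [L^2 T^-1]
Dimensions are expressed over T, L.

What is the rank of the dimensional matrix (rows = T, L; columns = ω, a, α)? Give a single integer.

Write exponents as rows T,L / cols ω,a,α:
  T: [-1 -2 -1]
  L: [ 0  1  2]
Echelon form has 2 nonzero rows (pivots: ω,a)

2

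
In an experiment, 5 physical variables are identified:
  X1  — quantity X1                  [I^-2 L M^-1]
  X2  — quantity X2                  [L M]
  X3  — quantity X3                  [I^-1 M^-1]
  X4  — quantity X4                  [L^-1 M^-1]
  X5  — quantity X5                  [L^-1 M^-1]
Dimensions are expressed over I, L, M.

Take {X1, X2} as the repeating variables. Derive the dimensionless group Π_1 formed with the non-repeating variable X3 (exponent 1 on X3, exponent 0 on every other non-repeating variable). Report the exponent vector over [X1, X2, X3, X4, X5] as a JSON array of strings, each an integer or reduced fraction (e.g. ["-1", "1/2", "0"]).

Dimensional matrix (I×L×M by X1×X2×X3×X4×X5):
  I: [-2  0 -1  0  0]
  L: [ 1  1  0 -1 -1]
  M: [-1  1 -1 -1 -1]
Row reduction gives pivot columns X1,X2; rank = 2
Repeat: X1,X2; free: X3,X4,X5
RREF:
  r0: [   1    0  1/2    0    0]
  r1: [   0    1 -1/2   -1   -1]
  r2: [   0    0    0    0    0]
Fix exponent of X3 at 1, X4 at 0, X5 at 0; solve each RREF row for its pivot's exponent:
  r0: exp(X1) + (1/2)·1 = 0 ⇒ exp(X1) = -1/2
  r1: exp(X2) + (-1/2)·1 = 0 ⇒ exp(X2) = 1/2
Π_1 = X1^(-1/2) · X2^(1/2) · X3

["-1/2", "1/2", "1", "0", "0"]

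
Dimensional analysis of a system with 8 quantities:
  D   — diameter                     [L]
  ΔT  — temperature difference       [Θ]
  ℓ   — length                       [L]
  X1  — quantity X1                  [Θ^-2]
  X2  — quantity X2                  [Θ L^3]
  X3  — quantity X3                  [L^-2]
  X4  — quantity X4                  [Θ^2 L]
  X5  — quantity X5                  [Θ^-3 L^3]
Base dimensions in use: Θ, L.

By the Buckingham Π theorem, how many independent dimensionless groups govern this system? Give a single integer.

Exponent matrix [Θ,L] × [D,ΔT,ℓ,X1,X2,X3,X4,X5]:
  Θ: [ 0  1  0 -2  1  0  2 -3]
  L: [ 1  0  1  0  3 -2  1  3]
RREF → pivots at {D,ΔT} ⇒ r = 2
8 vars − rank 2 = 6 Π groups

6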